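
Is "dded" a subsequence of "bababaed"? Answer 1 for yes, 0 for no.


Check if "dded" is a subsequence of "bababaed"
Greedy scan:
  Position 0 ('b'): no match needed
  Position 1 ('a'): no match needed
  Position 2 ('b'): no match needed
  Position 3 ('a'): no match needed
  Position 4 ('b'): no match needed
  Position 5 ('a'): no match needed
  Position 6 ('e'): no match needed
  Position 7 ('d'): matches sub[0] = 'd'
Only matched 1/4 characters => not a subsequence

0


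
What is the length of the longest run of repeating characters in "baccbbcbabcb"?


Input: "baccbbcbabcb"
Scanning for longest run:
  Position 1 ('a'): new char, reset run to 1
  Position 2 ('c'): new char, reset run to 1
  Position 3 ('c'): continues run of 'c', length=2
  Position 4 ('b'): new char, reset run to 1
  Position 5 ('b'): continues run of 'b', length=2
  Position 6 ('c'): new char, reset run to 1
  Position 7 ('b'): new char, reset run to 1
  Position 8 ('a'): new char, reset run to 1
  Position 9 ('b'): new char, reset run to 1
  Position 10 ('c'): new char, reset run to 1
  Position 11 ('b'): new char, reset run to 1
Longest run: 'c' with length 2

2


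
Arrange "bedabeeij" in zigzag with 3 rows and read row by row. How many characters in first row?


Zigzag "bedabeeij" into 3 rows:
Placing characters:
  'b' => row 0
  'e' => row 1
  'd' => row 2
  'a' => row 1
  'b' => row 0
  'e' => row 1
  'e' => row 2
  'i' => row 1
  'j' => row 0
Rows:
  Row 0: "bbj"
  Row 1: "eaei"
  Row 2: "de"
First row length: 3

3


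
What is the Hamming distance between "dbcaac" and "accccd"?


Comparing "dbcaac" and "accccd" position by position:
  Position 0: 'd' vs 'a' => differ
  Position 1: 'b' vs 'c' => differ
  Position 2: 'c' vs 'c' => same
  Position 3: 'a' vs 'c' => differ
  Position 4: 'a' vs 'c' => differ
  Position 5: 'c' vs 'd' => differ
Total differences (Hamming distance): 5

5


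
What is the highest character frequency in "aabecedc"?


Input: aabecedc
Character counts:
  'a': 2
  'b': 1
  'c': 2
  'd': 1
  'e': 2
Maximum frequency: 2

2


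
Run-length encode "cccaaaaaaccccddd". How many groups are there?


Input: cccaaaaaaccccddd
Scanning for consecutive runs:
  Group 1: 'c' x 3 (positions 0-2)
  Group 2: 'a' x 6 (positions 3-8)
  Group 3: 'c' x 4 (positions 9-12)
  Group 4: 'd' x 3 (positions 13-15)
Total groups: 4

4


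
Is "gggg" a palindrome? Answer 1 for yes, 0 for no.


Input: gggg
Reversed: gggg
  Compare pos 0 ('g') with pos 3 ('g'): match
  Compare pos 1 ('g') with pos 2 ('g'): match
Result: palindrome

1


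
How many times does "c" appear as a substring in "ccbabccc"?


Searching for "c" in "ccbabccc"
Scanning each position:
  Position 0: "c" => MATCH
  Position 1: "c" => MATCH
  Position 2: "b" => no
  Position 3: "a" => no
  Position 4: "b" => no
  Position 5: "c" => MATCH
  Position 6: "c" => MATCH
  Position 7: "c" => MATCH
Total occurrences: 5

5


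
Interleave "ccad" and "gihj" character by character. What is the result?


Interleaving "ccad" and "gihj":
  Position 0: 'c' from first, 'g' from second => "cg"
  Position 1: 'c' from first, 'i' from second => "ci"
  Position 2: 'a' from first, 'h' from second => "ah"
  Position 3: 'd' from first, 'j' from second => "dj"
Result: cgciahdj

cgciahdj


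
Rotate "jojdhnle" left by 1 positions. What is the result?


Input: "jojdhnle", rotate left by 1
First 1 characters: "j"
Remaining characters: "ojdhnle"
Concatenate remaining + first: "ojdhnle" + "j" = "ojdhnlej"

ojdhnlej


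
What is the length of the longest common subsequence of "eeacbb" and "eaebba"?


LCS of "eeacbb" and "eaebba"
DP table:
           e    a    e    b    b    a
      0    0    0    0    0    0    0
  e   0    1    1    1    1    1    1
  e   0    1    1    2    2    2    2
  a   0    1    2    2    2    2    3
  c   0    1    2    2    2    2    3
  b   0    1    2    2    3    3    3
  b   0    1    2    2    3    4    4
LCS length = dp[6][6] = 4

4


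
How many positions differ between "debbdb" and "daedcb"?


Comparing "debbdb" and "daedcb" position by position:
  Position 0: 'd' vs 'd' => same
  Position 1: 'e' vs 'a' => DIFFER
  Position 2: 'b' vs 'e' => DIFFER
  Position 3: 'b' vs 'd' => DIFFER
  Position 4: 'd' vs 'c' => DIFFER
  Position 5: 'b' vs 'b' => same
Positions that differ: 4

4


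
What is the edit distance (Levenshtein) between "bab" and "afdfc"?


Computing edit distance: "bab" -> "afdfc"
DP table:
           a    f    d    f    c
      0    1    2    3    4    5
  b   1    1    2    3    4    5
  a   2    1    2    3    4    5
  b   3    2    2    3    4    5
Edit distance = dp[3][5] = 5

5


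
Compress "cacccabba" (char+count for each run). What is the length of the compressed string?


Input: cacccabba
Runs:
  'c' x 1 => "c1"
  'a' x 1 => "a1"
  'c' x 3 => "c3"
  'a' x 1 => "a1"
  'b' x 2 => "b2"
  'a' x 1 => "a1"
Compressed: "c1a1c3a1b2a1"
Compressed length: 12

12


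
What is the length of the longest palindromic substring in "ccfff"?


Input: "ccfff"
Checking substrings for palindromes:
  [2:5] "fff" (len 3) => palindrome
  [0:2] "cc" (len 2) => palindrome
  [2:4] "ff" (len 2) => palindrome
  [3:5] "ff" (len 2) => palindrome
Longest palindromic substring: "fff" with length 3

3


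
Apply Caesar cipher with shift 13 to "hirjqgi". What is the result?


Caesar cipher: shift "hirjqgi" by 13
  'h' (pos 7) + 13 = pos 20 = 'u'
  'i' (pos 8) + 13 = pos 21 = 'v'
  'r' (pos 17) + 13 = pos 4 = 'e'
  'j' (pos 9) + 13 = pos 22 = 'w'
  'q' (pos 16) + 13 = pos 3 = 'd'
  'g' (pos 6) + 13 = pos 19 = 't'
  'i' (pos 8) + 13 = pos 21 = 'v'
Result: uvewdtv

uvewdtv


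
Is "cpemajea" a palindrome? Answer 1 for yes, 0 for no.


Input: cpemajea
Reversed: aejamepc
  Compare pos 0 ('c') with pos 7 ('a'): MISMATCH
  Compare pos 1 ('p') with pos 6 ('e'): MISMATCH
  Compare pos 2 ('e') with pos 5 ('j'): MISMATCH
  Compare pos 3 ('m') with pos 4 ('a'): MISMATCH
Result: not a palindrome

0


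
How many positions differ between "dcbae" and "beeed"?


Comparing "dcbae" and "beeed" position by position:
  Position 0: 'd' vs 'b' => DIFFER
  Position 1: 'c' vs 'e' => DIFFER
  Position 2: 'b' vs 'e' => DIFFER
  Position 3: 'a' vs 'e' => DIFFER
  Position 4: 'e' vs 'd' => DIFFER
Positions that differ: 5

5


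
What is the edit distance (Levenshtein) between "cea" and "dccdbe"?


Computing edit distance: "cea" -> "dccdbe"
DP table:
           d    c    c    d    b    e
      0    1    2    3    4    5    6
  c   1    1    1    2    3    4    5
  e   2    2    2    2    3    4    4
  a   3    3    3    3    3    4    5
Edit distance = dp[3][6] = 5

5


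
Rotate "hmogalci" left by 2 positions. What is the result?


Input: "hmogalci", rotate left by 2
First 2 characters: "hm"
Remaining characters: "ogalci"
Concatenate remaining + first: "ogalci" + "hm" = "ogalcihm"

ogalcihm


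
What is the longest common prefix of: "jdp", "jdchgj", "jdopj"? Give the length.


Words: jdp, jdchgj, jdopj
  Position 0: all 'j' => match
  Position 1: all 'd' => match
  Position 2: ('p', 'c', 'o') => mismatch, stop
LCP = "jd" (length 2)

2


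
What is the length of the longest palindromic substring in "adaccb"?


Input: "adaccb"
Checking substrings for palindromes:
  [0:3] "ada" (len 3) => palindrome
  [3:5] "cc" (len 2) => palindrome
Longest palindromic substring: "ada" with length 3

3


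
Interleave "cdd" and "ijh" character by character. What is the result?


Interleaving "cdd" and "ijh":
  Position 0: 'c' from first, 'i' from second => "ci"
  Position 1: 'd' from first, 'j' from second => "dj"
  Position 2: 'd' from first, 'h' from second => "dh"
Result: cidjdh

cidjdh


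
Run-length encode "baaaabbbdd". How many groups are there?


Input: baaaabbbdd
Scanning for consecutive runs:
  Group 1: 'b' x 1 (positions 0-0)
  Group 2: 'a' x 4 (positions 1-4)
  Group 3: 'b' x 3 (positions 5-7)
  Group 4: 'd' x 2 (positions 8-9)
Total groups: 4

4


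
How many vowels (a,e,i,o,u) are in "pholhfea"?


Input: pholhfea
Checking each character:
  'p' at position 0: consonant
  'h' at position 1: consonant
  'o' at position 2: vowel (running total: 1)
  'l' at position 3: consonant
  'h' at position 4: consonant
  'f' at position 5: consonant
  'e' at position 6: vowel (running total: 2)
  'a' at position 7: vowel (running total: 3)
Total vowels: 3

3


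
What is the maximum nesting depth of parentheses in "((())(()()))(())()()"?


Input: "((())(()()))(())()()"
Tracking depth:
  Position 0 '(': depth becomes 1
  Position 1 '(': depth becomes 2
  Position 2 '(': depth becomes 3
  Position 3 ')': depth becomes 2
  Position 4 ')': depth becomes 1
  Position 5 '(': depth becomes 2
  Position 6 '(': depth becomes 3
  Position 7 ')': depth becomes 2
  Position 8 '(': depth becomes 3
  Position 9 ')': depth becomes 2
  Position 10 ')': depth becomes 1
  Position 11 ')': depth becomes 0
  Position 12 '(': depth becomes 1
  Position 13 '(': depth becomes 2
  Position 14 ')': depth becomes 1
  Position 15 ')': depth becomes 0
  Position 16 '(': depth becomes 1
  Position 17 ')': depth becomes 0
  Position 18 '(': depth becomes 1
  Position 19 ')': depth becomes 0
Maximum depth reached: 3

3


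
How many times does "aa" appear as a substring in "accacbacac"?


Searching for "aa" in "accacbacac"
Scanning each position:
  Position 0: "ac" => no
  Position 1: "cc" => no
  Position 2: "ca" => no
  Position 3: "ac" => no
  Position 4: "cb" => no
  Position 5: "ba" => no
  Position 6: "ac" => no
  Position 7: "ca" => no
  Position 8: "ac" => no
Total occurrences: 0

0


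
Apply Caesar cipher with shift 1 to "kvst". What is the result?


Caesar cipher: shift "kvst" by 1
  'k' (pos 10) + 1 = pos 11 = 'l'
  'v' (pos 21) + 1 = pos 22 = 'w'
  's' (pos 18) + 1 = pos 19 = 't'
  't' (pos 19) + 1 = pos 20 = 'u'
Result: lwtu

lwtu


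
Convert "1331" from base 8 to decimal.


Input: "1331" in base 8
Positional expansion:
  Digit '1' (value 1) x 8^3 = 512
  Digit '3' (value 3) x 8^2 = 192
  Digit '3' (value 3) x 8^1 = 24
  Digit '1' (value 1) x 8^0 = 1
Sum = 729

729


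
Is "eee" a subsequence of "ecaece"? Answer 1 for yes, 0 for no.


Check if "eee" is a subsequence of "ecaece"
Greedy scan:
  Position 0 ('e'): matches sub[0] = 'e'
  Position 1 ('c'): no match needed
  Position 2 ('a'): no match needed
  Position 3 ('e'): matches sub[1] = 'e'
  Position 4 ('c'): no match needed
  Position 5 ('e'): matches sub[2] = 'e'
All 3 characters matched => is a subsequence

1


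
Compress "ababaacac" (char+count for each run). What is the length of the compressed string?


Input: ababaacac
Runs:
  'a' x 1 => "a1"
  'b' x 1 => "b1"
  'a' x 1 => "a1"
  'b' x 1 => "b1"
  'a' x 2 => "a2"
  'c' x 1 => "c1"
  'a' x 1 => "a1"
  'c' x 1 => "c1"
Compressed: "a1b1a1b1a2c1a1c1"
Compressed length: 16

16


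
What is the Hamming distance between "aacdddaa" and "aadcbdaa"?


Comparing "aacdddaa" and "aadcbdaa" position by position:
  Position 0: 'a' vs 'a' => same
  Position 1: 'a' vs 'a' => same
  Position 2: 'c' vs 'd' => differ
  Position 3: 'd' vs 'c' => differ
  Position 4: 'd' vs 'b' => differ
  Position 5: 'd' vs 'd' => same
  Position 6: 'a' vs 'a' => same
  Position 7: 'a' vs 'a' => same
Total differences (Hamming distance): 3

3


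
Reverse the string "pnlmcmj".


Input: pnlmcmj
Reading characters right to left:
  Position 6: 'j'
  Position 5: 'm'
  Position 4: 'c'
  Position 3: 'm'
  Position 2: 'l'
  Position 1: 'n'
  Position 0: 'p'
Reversed: jmcmlnp

jmcmlnp


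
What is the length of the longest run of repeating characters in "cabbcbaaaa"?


Input: "cabbcbaaaa"
Scanning for longest run:
  Position 1 ('a'): new char, reset run to 1
  Position 2 ('b'): new char, reset run to 1
  Position 3 ('b'): continues run of 'b', length=2
  Position 4 ('c'): new char, reset run to 1
  Position 5 ('b'): new char, reset run to 1
  Position 6 ('a'): new char, reset run to 1
  Position 7 ('a'): continues run of 'a', length=2
  Position 8 ('a'): continues run of 'a', length=3
  Position 9 ('a'): continues run of 'a', length=4
Longest run: 'a' with length 4

4


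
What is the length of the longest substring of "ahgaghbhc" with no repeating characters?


Input: "ahgaghbhc"
Sliding window (track last position of each char):
  Position 0 ('a'): window [0,0] length 1 -- new best
  Position 1 ('h'): window [0,1] length 2 -- new best
  Position 2 ('g'): window [0,2] length 3 -- new best
  Position 3 ('a'): repeat (last at 0), move window start to 1
  Position 3 ('a'): window [1,3] length 3
  Position 4 ('g'): repeat (last at 2), move window start to 3
  Position 4 ('g'): window [3,4] length 2
  Position 5 ('h'): window [3,5] length 3
  Position 6 ('b'): window [3,6] length 4 -- new best
  Position 7 ('h'): repeat (last at 5), move window start to 6
  Position 7 ('h'): window [6,7] length 2
  Position 8 ('c'): window [6,8] length 3
Longest substring with no repeats: "aghb" with length 4

4


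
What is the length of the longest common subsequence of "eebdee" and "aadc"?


LCS of "eebdee" and "aadc"
DP table:
           a    a    d    c
      0    0    0    0    0
  e   0    0    0    0    0
  e   0    0    0    0    0
  b   0    0    0    0    0
  d   0    0    0    1    1
  e   0    0    0    1    1
  e   0    0    0    1    1
LCS length = dp[6][4] = 1

1


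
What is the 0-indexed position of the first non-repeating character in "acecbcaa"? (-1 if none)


Input: acecbcaa
Character frequencies:
  'a': 3
  'b': 1
  'c': 3
  'e': 1
Scanning left to right for freq == 1:
  Position 0 ('a'): freq=3, skip
  Position 1 ('c'): freq=3, skip
  Position 2 ('e'): unique! => answer = 2

2


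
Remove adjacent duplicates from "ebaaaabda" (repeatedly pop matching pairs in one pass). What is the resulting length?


Input: ebaaaabda
Stack-based adjacent duplicate removal:
  Read 'e': push. Stack: e
  Read 'b': push. Stack: eb
  Read 'a': push. Stack: eba
  Read 'a': matches stack top 'a' => pop. Stack: eb
  Read 'a': push. Stack: eba
  Read 'a': matches stack top 'a' => pop. Stack: eb
  Read 'b': matches stack top 'b' => pop. Stack: e
  Read 'd': push. Stack: ed
  Read 'a': push. Stack: eda
Final stack: "eda" (length 3)

3


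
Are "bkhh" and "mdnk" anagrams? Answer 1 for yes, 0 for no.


Strings: "bkhh", "mdnk"
Sorted first:  bhhk
Sorted second: dkmn
Differ at position 0: 'b' vs 'd' => not anagrams

0


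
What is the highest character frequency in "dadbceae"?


Input: dadbceae
Character counts:
  'a': 2
  'b': 1
  'c': 1
  'd': 2
  'e': 2
Maximum frequency: 2

2


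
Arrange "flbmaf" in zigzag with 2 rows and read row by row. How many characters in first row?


Zigzag "flbmaf" into 2 rows:
Placing characters:
  'f' => row 0
  'l' => row 1
  'b' => row 0
  'm' => row 1
  'a' => row 0
  'f' => row 1
Rows:
  Row 0: "fba"
  Row 1: "lmf"
First row length: 3

3


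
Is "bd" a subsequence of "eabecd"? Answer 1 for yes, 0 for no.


Check if "bd" is a subsequence of "eabecd"
Greedy scan:
  Position 0 ('e'): no match needed
  Position 1 ('a'): no match needed
  Position 2 ('b'): matches sub[0] = 'b'
  Position 3 ('e'): no match needed
  Position 4 ('c'): no match needed
  Position 5 ('d'): matches sub[1] = 'd'
All 2 characters matched => is a subsequence

1


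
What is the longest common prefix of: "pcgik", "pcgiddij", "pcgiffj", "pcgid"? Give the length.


Words: pcgik, pcgiddij, pcgiffj, pcgid
  Position 0: all 'p' => match
  Position 1: all 'c' => match
  Position 2: all 'g' => match
  Position 3: all 'i' => match
  Position 4: ('k', 'd', 'f', 'd') => mismatch, stop
LCP = "pcgi" (length 4)

4


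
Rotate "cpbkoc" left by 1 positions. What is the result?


Input: "cpbkoc", rotate left by 1
First 1 characters: "c"
Remaining characters: "pbkoc"
Concatenate remaining + first: "pbkoc" + "c" = "pbkocc"

pbkocc


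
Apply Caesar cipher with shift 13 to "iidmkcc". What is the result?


Caesar cipher: shift "iidmkcc" by 13
  'i' (pos 8) + 13 = pos 21 = 'v'
  'i' (pos 8) + 13 = pos 21 = 'v'
  'd' (pos 3) + 13 = pos 16 = 'q'
  'm' (pos 12) + 13 = pos 25 = 'z'
  'k' (pos 10) + 13 = pos 23 = 'x'
  'c' (pos 2) + 13 = pos 15 = 'p'
  'c' (pos 2) + 13 = pos 15 = 'p'
Result: vvqzxpp

vvqzxpp


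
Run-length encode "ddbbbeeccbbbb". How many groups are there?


Input: ddbbbeeccbbbb
Scanning for consecutive runs:
  Group 1: 'd' x 2 (positions 0-1)
  Group 2: 'b' x 3 (positions 2-4)
  Group 3: 'e' x 2 (positions 5-6)
  Group 4: 'c' x 2 (positions 7-8)
  Group 5: 'b' x 4 (positions 9-12)
Total groups: 5

5


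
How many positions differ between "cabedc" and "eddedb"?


Comparing "cabedc" and "eddedb" position by position:
  Position 0: 'c' vs 'e' => DIFFER
  Position 1: 'a' vs 'd' => DIFFER
  Position 2: 'b' vs 'd' => DIFFER
  Position 3: 'e' vs 'e' => same
  Position 4: 'd' vs 'd' => same
  Position 5: 'c' vs 'b' => DIFFER
Positions that differ: 4

4


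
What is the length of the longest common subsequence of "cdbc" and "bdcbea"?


LCS of "cdbc" and "bdcbea"
DP table:
           b    d    c    b    e    a
      0    0    0    0    0    0    0
  c   0    0    0    1    1    1    1
  d   0    0    1    1    1    1    1
  b   0    1    1    1    2    2    2
  c   0    1    1    2    2    2    2
LCS length = dp[4][6] = 2

2


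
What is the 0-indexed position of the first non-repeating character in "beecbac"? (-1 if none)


Input: beecbac
Character frequencies:
  'a': 1
  'b': 2
  'c': 2
  'e': 2
Scanning left to right for freq == 1:
  Position 0 ('b'): freq=2, skip
  Position 1 ('e'): freq=2, skip
  Position 2 ('e'): freq=2, skip
  Position 3 ('c'): freq=2, skip
  Position 4 ('b'): freq=2, skip
  Position 5 ('a'): unique! => answer = 5

5


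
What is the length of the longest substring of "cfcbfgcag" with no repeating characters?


Input: "cfcbfgcag"
Sliding window (track last position of each char):
  Position 0 ('c'): window [0,0] length 1 -- new best
  Position 1 ('f'): window [0,1] length 2 -- new best
  Position 2 ('c'): repeat (last at 0), move window start to 1
  Position 2 ('c'): window [1,2] length 2
  Position 3 ('b'): window [1,3] length 3 -- new best
  Position 4 ('f'): repeat (last at 1), move window start to 2
  Position 4 ('f'): window [2,4] length 3
  Position 5 ('g'): window [2,5] length 4 -- new best
  Position 6 ('c'): repeat (last at 2), move window start to 3
  Position 6 ('c'): window [3,6] length 4
  Position 7 ('a'): window [3,7] length 5 -- new best
  Position 8 ('g'): repeat (last at 5), move window start to 6
  Position 8 ('g'): window [6,8] length 3
Longest substring with no repeats: "bfgca" with length 5

5


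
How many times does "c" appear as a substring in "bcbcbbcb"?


Searching for "c" in "bcbcbbcb"
Scanning each position:
  Position 0: "b" => no
  Position 1: "c" => MATCH
  Position 2: "b" => no
  Position 3: "c" => MATCH
  Position 4: "b" => no
  Position 5: "b" => no
  Position 6: "c" => MATCH
  Position 7: "b" => no
Total occurrences: 3

3


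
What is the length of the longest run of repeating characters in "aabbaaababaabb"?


Input: "aabbaaababaabb"
Scanning for longest run:
  Position 1 ('a'): continues run of 'a', length=2
  Position 2 ('b'): new char, reset run to 1
  Position 3 ('b'): continues run of 'b', length=2
  Position 4 ('a'): new char, reset run to 1
  Position 5 ('a'): continues run of 'a', length=2
  Position 6 ('a'): continues run of 'a', length=3
  Position 7 ('b'): new char, reset run to 1
  Position 8 ('a'): new char, reset run to 1
  Position 9 ('b'): new char, reset run to 1
  Position 10 ('a'): new char, reset run to 1
  Position 11 ('a'): continues run of 'a', length=2
  Position 12 ('b'): new char, reset run to 1
  Position 13 ('b'): continues run of 'b', length=2
Longest run: 'a' with length 3

3


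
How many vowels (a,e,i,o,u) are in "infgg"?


Input: infgg
Checking each character:
  'i' at position 0: vowel (running total: 1)
  'n' at position 1: consonant
  'f' at position 2: consonant
  'g' at position 3: consonant
  'g' at position 4: consonant
Total vowels: 1

1


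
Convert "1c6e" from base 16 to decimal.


Input: "1c6e" in base 16
Positional expansion:
  Digit '1' (value 1) x 16^3 = 4096
  Digit 'c' (value 12) x 16^2 = 3072
  Digit '6' (value 6) x 16^1 = 96
  Digit 'e' (value 14) x 16^0 = 14
Sum = 7278

7278


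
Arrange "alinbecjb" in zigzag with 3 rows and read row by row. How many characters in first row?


Zigzag "alinbecjb" into 3 rows:
Placing characters:
  'a' => row 0
  'l' => row 1
  'i' => row 2
  'n' => row 1
  'b' => row 0
  'e' => row 1
  'c' => row 2
  'j' => row 1
  'b' => row 0
Rows:
  Row 0: "abb"
  Row 1: "lnej"
  Row 2: "ic"
First row length: 3

3


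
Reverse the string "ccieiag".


Input: ccieiag
Reading characters right to left:
  Position 6: 'g'
  Position 5: 'a'
  Position 4: 'i'
  Position 3: 'e'
  Position 2: 'i'
  Position 1: 'c'
  Position 0: 'c'
Reversed: gaieicc

gaieicc


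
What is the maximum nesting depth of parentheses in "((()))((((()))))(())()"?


Input: "((()))((((()))))(())()"
Tracking depth:
  Position 0 '(': depth becomes 1
  Position 1 '(': depth becomes 2
  Position 2 '(': depth becomes 3
  Position 3 ')': depth becomes 2
  Position 4 ')': depth becomes 1
  Position 5 ')': depth becomes 0
  Position 6 '(': depth becomes 1
  Position 7 '(': depth becomes 2
  Position 8 '(': depth becomes 3
  Position 9 '(': depth becomes 4
  Position 10 '(': depth becomes 5
  Position 11 ')': depth becomes 4
  Position 12 ')': depth becomes 3
  Position 13 ')': depth becomes 2
  Position 14 ')': depth becomes 1
  Position 15 ')': depth becomes 0
  Position 16 '(': depth becomes 1
  Position 17 '(': depth becomes 2
  Position 18 ')': depth becomes 1
  Position 19 ')': depth becomes 0
  Position 20 '(': depth becomes 1
  Position 21 ')': depth becomes 0
Maximum depth reached: 5

5


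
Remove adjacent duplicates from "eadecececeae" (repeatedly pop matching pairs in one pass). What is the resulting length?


Input: eadecececeae
Stack-based adjacent duplicate removal:
  Read 'e': push. Stack: e
  Read 'a': push. Stack: ea
  Read 'd': push. Stack: ead
  Read 'e': push. Stack: eade
  Read 'c': push. Stack: eadec
  Read 'e': push. Stack: eadece
  Read 'c': push. Stack: eadecec
  Read 'e': push. Stack: eadecece
  Read 'c': push. Stack: eadececec
  Read 'e': push. Stack: eadececece
  Read 'a': push. Stack: eadecececea
  Read 'e': push. Stack: eadecececeae
Final stack: "eadecececeae" (length 12)

12


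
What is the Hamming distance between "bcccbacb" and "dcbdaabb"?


Comparing "bcccbacb" and "dcbdaabb" position by position:
  Position 0: 'b' vs 'd' => differ
  Position 1: 'c' vs 'c' => same
  Position 2: 'c' vs 'b' => differ
  Position 3: 'c' vs 'd' => differ
  Position 4: 'b' vs 'a' => differ
  Position 5: 'a' vs 'a' => same
  Position 6: 'c' vs 'b' => differ
  Position 7: 'b' vs 'b' => same
Total differences (Hamming distance): 5

5


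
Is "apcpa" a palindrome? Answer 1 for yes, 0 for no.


Input: apcpa
Reversed: apcpa
  Compare pos 0 ('a') with pos 4 ('a'): match
  Compare pos 1 ('p') with pos 3 ('p'): match
Result: palindrome

1


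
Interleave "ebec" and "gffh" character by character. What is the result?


Interleaving "ebec" and "gffh":
  Position 0: 'e' from first, 'g' from second => "eg"
  Position 1: 'b' from first, 'f' from second => "bf"
  Position 2: 'e' from first, 'f' from second => "ef"
  Position 3: 'c' from first, 'h' from second => "ch"
Result: egbfefch

egbfefch


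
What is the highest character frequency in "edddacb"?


Input: edddacb
Character counts:
  'a': 1
  'b': 1
  'c': 1
  'd': 3
  'e': 1
Maximum frequency: 3

3


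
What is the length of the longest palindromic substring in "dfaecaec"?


Input: "dfaecaec"
Checking substrings for palindromes:
  No multi-char palindromic substrings found
Longest palindromic substring: "d" with length 1

1


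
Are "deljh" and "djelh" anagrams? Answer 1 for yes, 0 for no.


Strings: "deljh", "djelh"
Sorted first:  dehjl
Sorted second: dehjl
Sorted forms match => anagrams

1


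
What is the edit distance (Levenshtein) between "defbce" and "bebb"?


Computing edit distance: "defbce" -> "bebb"
DP table:
           b    e    b    b
      0    1    2    3    4
  d   1    1    2    3    4
  e   2    2    1    2    3
  f   3    3    2    2    3
  b   4    3    3    2    2
  c   5    4    4    3    3
  e   6    5    4    4    4
Edit distance = dp[6][4] = 4

4


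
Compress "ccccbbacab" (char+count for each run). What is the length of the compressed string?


Input: ccccbbacab
Runs:
  'c' x 4 => "c4"
  'b' x 2 => "b2"
  'a' x 1 => "a1"
  'c' x 1 => "c1"
  'a' x 1 => "a1"
  'b' x 1 => "b1"
Compressed: "c4b2a1c1a1b1"
Compressed length: 12

12


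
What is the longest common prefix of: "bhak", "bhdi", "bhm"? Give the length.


Words: bhak, bhdi, bhm
  Position 0: all 'b' => match
  Position 1: all 'h' => match
  Position 2: ('a', 'd', 'm') => mismatch, stop
LCP = "bh" (length 2)

2


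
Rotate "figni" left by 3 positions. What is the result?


Input: "figni", rotate left by 3
First 3 characters: "fig"
Remaining characters: "ni"
Concatenate remaining + first: "ni" + "fig" = "nifig"

nifig


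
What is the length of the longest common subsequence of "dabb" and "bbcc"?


LCS of "dabb" and "bbcc"
DP table:
           b    b    c    c
      0    0    0    0    0
  d   0    0    0    0    0
  a   0    0    0    0    0
  b   0    1    1    1    1
  b   0    1    2    2    2
LCS length = dp[4][4] = 2

2


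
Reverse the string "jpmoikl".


Input: jpmoikl
Reading characters right to left:
  Position 6: 'l'
  Position 5: 'k'
  Position 4: 'i'
  Position 3: 'o'
  Position 2: 'm'
  Position 1: 'p'
  Position 0: 'j'
Reversed: lkiompj

lkiompj


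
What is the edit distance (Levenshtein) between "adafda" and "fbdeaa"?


Computing edit distance: "adafda" -> "fbdeaa"
DP table:
           f    b    d    e    a    a
      0    1    2    3    4    5    6
  a   1    1    2    3    4    4    5
  d   2    2    2    2    3    4    5
  a   3    3    3    3    3    3    4
  f   4    3    4    4    4    4    4
  d   5    4    4    4    5    5    5
  a   6    5    5    5    5    5    5
Edit distance = dp[6][6] = 5

5


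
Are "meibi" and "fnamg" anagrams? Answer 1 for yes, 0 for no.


Strings: "meibi", "fnamg"
Sorted first:  beiim
Sorted second: afgmn
Differ at position 0: 'b' vs 'a' => not anagrams

0


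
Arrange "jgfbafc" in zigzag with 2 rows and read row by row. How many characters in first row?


Zigzag "jgfbafc" into 2 rows:
Placing characters:
  'j' => row 0
  'g' => row 1
  'f' => row 0
  'b' => row 1
  'a' => row 0
  'f' => row 1
  'c' => row 0
Rows:
  Row 0: "jfac"
  Row 1: "gbf"
First row length: 4

4


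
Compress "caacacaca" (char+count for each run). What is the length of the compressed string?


Input: caacacaca
Runs:
  'c' x 1 => "c1"
  'a' x 2 => "a2"
  'c' x 1 => "c1"
  'a' x 1 => "a1"
  'c' x 1 => "c1"
  'a' x 1 => "a1"
  'c' x 1 => "c1"
  'a' x 1 => "a1"
Compressed: "c1a2c1a1c1a1c1a1"
Compressed length: 16

16


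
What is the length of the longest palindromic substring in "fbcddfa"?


Input: "fbcddfa"
Checking substrings for palindromes:
  [3:5] "dd" (len 2) => palindrome
Longest palindromic substring: "dd" with length 2

2


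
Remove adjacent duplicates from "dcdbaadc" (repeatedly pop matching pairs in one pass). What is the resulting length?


Input: dcdbaadc
Stack-based adjacent duplicate removal:
  Read 'd': push. Stack: d
  Read 'c': push. Stack: dc
  Read 'd': push. Stack: dcd
  Read 'b': push. Stack: dcdb
  Read 'a': push. Stack: dcdba
  Read 'a': matches stack top 'a' => pop. Stack: dcdb
  Read 'd': push. Stack: dcdbd
  Read 'c': push. Stack: dcdbdc
Final stack: "dcdbdc" (length 6)

6


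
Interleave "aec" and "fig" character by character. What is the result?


Interleaving "aec" and "fig":
  Position 0: 'a' from first, 'f' from second => "af"
  Position 1: 'e' from first, 'i' from second => "ei"
  Position 2: 'c' from first, 'g' from second => "cg"
Result: afeicg

afeicg


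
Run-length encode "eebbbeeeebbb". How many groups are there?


Input: eebbbeeeebbb
Scanning for consecutive runs:
  Group 1: 'e' x 2 (positions 0-1)
  Group 2: 'b' x 3 (positions 2-4)
  Group 3: 'e' x 4 (positions 5-8)
  Group 4: 'b' x 3 (positions 9-11)
Total groups: 4

4


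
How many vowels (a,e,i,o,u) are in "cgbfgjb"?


Input: cgbfgjb
Checking each character:
  'c' at position 0: consonant
  'g' at position 1: consonant
  'b' at position 2: consonant
  'f' at position 3: consonant
  'g' at position 4: consonant
  'j' at position 5: consonant
  'b' at position 6: consonant
Total vowels: 0

0


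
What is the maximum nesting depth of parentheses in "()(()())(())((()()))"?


Input: "()(()())(())((()()))"
Tracking depth:
  Position 0 '(': depth becomes 1
  Position 1 ')': depth becomes 0
  Position 2 '(': depth becomes 1
  Position 3 '(': depth becomes 2
  Position 4 ')': depth becomes 1
  Position 5 '(': depth becomes 2
  Position 6 ')': depth becomes 1
  Position 7 ')': depth becomes 0
  Position 8 '(': depth becomes 1
  Position 9 '(': depth becomes 2
  Position 10 ')': depth becomes 1
  Position 11 ')': depth becomes 0
  Position 12 '(': depth becomes 1
  Position 13 '(': depth becomes 2
  Position 14 '(': depth becomes 3
  Position 15 ')': depth becomes 2
  Position 16 '(': depth becomes 3
  Position 17 ')': depth becomes 2
  Position 18 ')': depth becomes 1
  Position 19 ')': depth becomes 0
Maximum depth reached: 3

3


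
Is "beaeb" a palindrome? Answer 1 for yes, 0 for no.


Input: beaeb
Reversed: beaeb
  Compare pos 0 ('b') with pos 4 ('b'): match
  Compare pos 1 ('e') with pos 3 ('e'): match
Result: palindrome

1


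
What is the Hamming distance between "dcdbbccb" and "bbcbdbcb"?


Comparing "dcdbbccb" and "bbcbdbcb" position by position:
  Position 0: 'd' vs 'b' => differ
  Position 1: 'c' vs 'b' => differ
  Position 2: 'd' vs 'c' => differ
  Position 3: 'b' vs 'b' => same
  Position 4: 'b' vs 'd' => differ
  Position 5: 'c' vs 'b' => differ
  Position 6: 'c' vs 'c' => same
  Position 7: 'b' vs 'b' => same
Total differences (Hamming distance): 5

5


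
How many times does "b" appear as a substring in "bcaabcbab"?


Searching for "b" in "bcaabcbab"
Scanning each position:
  Position 0: "b" => MATCH
  Position 1: "c" => no
  Position 2: "a" => no
  Position 3: "a" => no
  Position 4: "b" => MATCH
  Position 5: "c" => no
  Position 6: "b" => MATCH
  Position 7: "a" => no
  Position 8: "b" => MATCH
Total occurrences: 4

4


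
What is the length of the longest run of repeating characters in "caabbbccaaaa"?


Input: "caabbbccaaaa"
Scanning for longest run:
  Position 1 ('a'): new char, reset run to 1
  Position 2 ('a'): continues run of 'a', length=2
  Position 3 ('b'): new char, reset run to 1
  Position 4 ('b'): continues run of 'b', length=2
  Position 5 ('b'): continues run of 'b', length=3
  Position 6 ('c'): new char, reset run to 1
  Position 7 ('c'): continues run of 'c', length=2
  Position 8 ('a'): new char, reset run to 1
  Position 9 ('a'): continues run of 'a', length=2
  Position 10 ('a'): continues run of 'a', length=3
  Position 11 ('a'): continues run of 'a', length=4
Longest run: 'a' with length 4

4


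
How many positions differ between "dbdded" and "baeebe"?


Comparing "dbdded" and "baeebe" position by position:
  Position 0: 'd' vs 'b' => DIFFER
  Position 1: 'b' vs 'a' => DIFFER
  Position 2: 'd' vs 'e' => DIFFER
  Position 3: 'd' vs 'e' => DIFFER
  Position 4: 'e' vs 'b' => DIFFER
  Position 5: 'd' vs 'e' => DIFFER
Positions that differ: 6

6


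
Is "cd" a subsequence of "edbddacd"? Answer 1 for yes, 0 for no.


Check if "cd" is a subsequence of "edbddacd"
Greedy scan:
  Position 0 ('e'): no match needed
  Position 1 ('d'): no match needed
  Position 2 ('b'): no match needed
  Position 3 ('d'): no match needed
  Position 4 ('d'): no match needed
  Position 5 ('a'): no match needed
  Position 6 ('c'): matches sub[0] = 'c'
  Position 7 ('d'): matches sub[1] = 'd'
All 2 characters matched => is a subsequence

1


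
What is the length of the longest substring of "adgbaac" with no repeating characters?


Input: "adgbaac"
Sliding window (track last position of each char):
  Position 0 ('a'): window [0,0] length 1 -- new best
  Position 1 ('d'): window [0,1] length 2 -- new best
  Position 2 ('g'): window [0,2] length 3 -- new best
  Position 3 ('b'): window [0,3] length 4 -- new best
  Position 4 ('a'): repeat (last at 0), move window start to 1
  Position 4 ('a'): window [1,4] length 4
  Position 5 ('a'): repeat (last at 4), move window start to 5
  Position 5 ('a'): window [5,5] length 1
  Position 6 ('c'): window [5,6] length 2
Longest substring with no repeats: "adgb" with length 4

4


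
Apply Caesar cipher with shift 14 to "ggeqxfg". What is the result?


Caesar cipher: shift "ggeqxfg" by 14
  'g' (pos 6) + 14 = pos 20 = 'u'
  'g' (pos 6) + 14 = pos 20 = 'u'
  'e' (pos 4) + 14 = pos 18 = 's'
  'q' (pos 16) + 14 = pos 4 = 'e'
  'x' (pos 23) + 14 = pos 11 = 'l'
  'f' (pos 5) + 14 = pos 19 = 't'
  'g' (pos 6) + 14 = pos 20 = 'u'
Result: uuseltu

uuseltu


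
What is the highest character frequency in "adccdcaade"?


Input: adccdcaade
Character counts:
  'a': 3
  'c': 3
  'd': 3
  'e': 1
Maximum frequency: 3

3


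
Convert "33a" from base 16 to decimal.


Input: "33a" in base 16
Positional expansion:
  Digit '3' (value 3) x 16^2 = 768
  Digit '3' (value 3) x 16^1 = 48
  Digit 'a' (value 10) x 16^0 = 10
Sum = 826

826


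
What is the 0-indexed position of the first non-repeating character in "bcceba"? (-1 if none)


Input: bcceba
Character frequencies:
  'a': 1
  'b': 2
  'c': 2
  'e': 1
Scanning left to right for freq == 1:
  Position 0 ('b'): freq=2, skip
  Position 1 ('c'): freq=2, skip
  Position 2 ('c'): freq=2, skip
  Position 3 ('e'): unique! => answer = 3

3


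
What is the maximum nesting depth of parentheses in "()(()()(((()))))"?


Input: "()(()()(((()))))"
Tracking depth:
  Position 0 '(': depth becomes 1
  Position 1 ')': depth becomes 0
  Position 2 '(': depth becomes 1
  Position 3 '(': depth becomes 2
  Position 4 ')': depth becomes 1
  Position 5 '(': depth becomes 2
  Position 6 ')': depth becomes 1
  Position 7 '(': depth becomes 2
  Position 8 '(': depth becomes 3
  Position 9 '(': depth becomes 4
  Position 10 '(': depth becomes 5
  Position 11 ')': depth becomes 4
  Position 12 ')': depth becomes 3
  Position 13 ')': depth becomes 2
  Position 14 ')': depth becomes 1
  Position 15 ')': depth becomes 0
Maximum depth reached: 5

5


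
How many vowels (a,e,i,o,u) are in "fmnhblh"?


Input: fmnhblh
Checking each character:
  'f' at position 0: consonant
  'm' at position 1: consonant
  'n' at position 2: consonant
  'h' at position 3: consonant
  'b' at position 4: consonant
  'l' at position 5: consonant
  'h' at position 6: consonant
Total vowels: 0

0


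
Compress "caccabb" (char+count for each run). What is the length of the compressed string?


Input: caccabb
Runs:
  'c' x 1 => "c1"
  'a' x 1 => "a1"
  'c' x 2 => "c2"
  'a' x 1 => "a1"
  'b' x 2 => "b2"
Compressed: "c1a1c2a1b2"
Compressed length: 10

10


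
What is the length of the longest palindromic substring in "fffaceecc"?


Input: "fffaceecc"
Checking substrings for palindromes:
  [4:8] "ceec" (len 4) => palindrome
  [0:3] "fff" (len 3) => palindrome
  [0:2] "ff" (len 2) => palindrome
  [1:3] "ff" (len 2) => palindrome
  [5:7] "ee" (len 2) => palindrome
  [7:9] "cc" (len 2) => palindrome
Longest palindromic substring: "ceec" with length 4

4


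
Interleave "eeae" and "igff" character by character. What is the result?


Interleaving "eeae" and "igff":
  Position 0: 'e' from first, 'i' from second => "ei"
  Position 1: 'e' from first, 'g' from second => "eg"
  Position 2: 'a' from first, 'f' from second => "af"
  Position 3: 'e' from first, 'f' from second => "ef"
Result: eiegafef

eiegafef


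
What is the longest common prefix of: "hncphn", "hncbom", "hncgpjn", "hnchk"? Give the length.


Words: hncphn, hncbom, hncgpjn, hnchk
  Position 0: all 'h' => match
  Position 1: all 'n' => match
  Position 2: all 'c' => match
  Position 3: ('p', 'b', 'g', 'h') => mismatch, stop
LCP = "hnc" (length 3)

3


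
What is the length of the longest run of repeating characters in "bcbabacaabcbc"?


Input: "bcbabacaabcbc"
Scanning for longest run:
  Position 1 ('c'): new char, reset run to 1
  Position 2 ('b'): new char, reset run to 1
  Position 3 ('a'): new char, reset run to 1
  Position 4 ('b'): new char, reset run to 1
  Position 5 ('a'): new char, reset run to 1
  Position 6 ('c'): new char, reset run to 1
  Position 7 ('a'): new char, reset run to 1
  Position 8 ('a'): continues run of 'a', length=2
  Position 9 ('b'): new char, reset run to 1
  Position 10 ('c'): new char, reset run to 1
  Position 11 ('b'): new char, reset run to 1
  Position 12 ('c'): new char, reset run to 1
Longest run: 'a' with length 2

2


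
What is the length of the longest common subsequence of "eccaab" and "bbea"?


LCS of "eccaab" and "bbea"
DP table:
           b    b    e    a
      0    0    0    0    0
  e   0    0    0    1    1
  c   0    0    0    1    1
  c   0    0    0    1    1
  a   0    0    0    1    2
  a   0    0    0    1    2
  b   0    1    1    1    2
LCS length = dp[6][4] = 2

2


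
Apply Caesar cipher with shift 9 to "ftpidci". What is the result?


Caesar cipher: shift "ftpidci" by 9
  'f' (pos 5) + 9 = pos 14 = 'o'
  't' (pos 19) + 9 = pos 2 = 'c'
  'p' (pos 15) + 9 = pos 24 = 'y'
  'i' (pos 8) + 9 = pos 17 = 'r'
  'd' (pos 3) + 9 = pos 12 = 'm'
  'c' (pos 2) + 9 = pos 11 = 'l'
  'i' (pos 8) + 9 = pos 17 = 'r'
Result: ocyrmlr

ocyrmlr


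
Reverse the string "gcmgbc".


Input: gcmgbc
Reading characters right to left:
  Position 5: 'c'
  Position 4: 'b'
  Position 3: 'g'
  Position 2: 'm'
  Position 1: 'c'
  Position 0: 'g'
Reversed: cbgmcg

cbgmcg


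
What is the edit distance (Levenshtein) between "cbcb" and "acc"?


Computing edit distance: "cbcb" -> "acc"
DP table:
           a    c    c
      0    1    2    3
  c   1    1    1    2
  b   2    2    2    2
  c   3    3    2    2
  b   4    4    3    3
Edit distance = dp[4][3] = 3

3


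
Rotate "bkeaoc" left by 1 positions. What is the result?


Input: "bkeaoc", rotate left by 1
First 1 characters: "b"
Remaining characters: "keaoc"
Concatenate remaining + first: "keaoc" + "b" = "keaocb"

keaocb


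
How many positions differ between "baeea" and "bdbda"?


Comparing "baeea" and "bdbda" position by position:
  Position 0: 'b' vs 'b' => same
  Position 1: 'a' vs 'd' => DIFFER
  Position 2: 'e' vs 'b' => DIFFER
  Position 3: 'e' vs 'd' => DIFFER
  Position 4: 'a' vs 'a' => same
Positions that differ: 3

3


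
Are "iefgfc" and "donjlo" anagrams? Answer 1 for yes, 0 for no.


Strings: "iefgfc", "donjlo"
Sorted first:  ceffgi
Sorted second: djlnoo
Differ at position 0: 'c' vs 'd' => not anagrams

0


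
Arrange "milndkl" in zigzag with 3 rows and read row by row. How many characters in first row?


Zigzag "milndkl" into 3 rows:
Placing characters:
  'm' => row 0
  'i' => row 1
  'l' => row 2
  'n' => row 1
  'd' => row 0
  'k' => row 1
  'l' => row 2
Rows:
  Row 0: "md"
  Row 1: "ink"
  Row 2: "ll"
First row length: 2

2


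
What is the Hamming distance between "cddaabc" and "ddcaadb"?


Comparing "cddaabc" and "ddcaadb" position by position:
  Position 0: 'c' vs 'd' => differ
  Position 1: 'd' vs 'd' => same
  Position 2: 'd' vs 'c' => differ
  Position 3: 'a' vs 'a' => same
  Position 4: 'a' vs 'a' => same
  Position 5: 'b' vs 'd' => differ
  Position 6: 'c' vs 'b' => differ
Total differences (Hamming distance): 4

4


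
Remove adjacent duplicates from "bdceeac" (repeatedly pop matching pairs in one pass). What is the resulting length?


Input: bdceeac
Stack-based adjacent duplicate removal:
  Read 'b': push. Stack: b
  Read 'd': push. Stack: bd
  Read 'c': push. Stack: bdc
  Read 'e': push. Stack: bdce
  Read 'e': matches stack top 'e' => pop. Stack: bdc
  Read 'a': push. Stack: bdca
  Read 'c': push. Stack: bdcac
Final stack: "bdcac" (length 5)

5
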